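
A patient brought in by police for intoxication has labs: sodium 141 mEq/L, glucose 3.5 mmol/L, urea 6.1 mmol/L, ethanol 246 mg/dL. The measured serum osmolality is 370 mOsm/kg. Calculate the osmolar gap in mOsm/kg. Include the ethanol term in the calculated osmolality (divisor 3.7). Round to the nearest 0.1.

11.9 mOsm/kg

Calculated osmolality = 2·Na + glucose + urea + ethanol/3.7
= 2·141 + 3.5 + 6.1 + 246/3.7
= 282 + 3.50 + 6.10 + 66.49
= 358.09 mOsm/kg ≈ 358.1 mOsm/kg
Osmolar gap = measured − calculated = 370 − 358.1 = 11.9 mOsm/kg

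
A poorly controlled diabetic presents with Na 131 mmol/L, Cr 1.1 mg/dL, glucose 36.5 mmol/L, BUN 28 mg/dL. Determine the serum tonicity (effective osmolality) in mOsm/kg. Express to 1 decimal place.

298.5 mOsm/kg

Effective osmolality excludes urea (freely permeant across cell membranes):
2·Na + glucose
= 2·131 + 36.5
= 262 + 36.5
= 298.5 mOsm/kg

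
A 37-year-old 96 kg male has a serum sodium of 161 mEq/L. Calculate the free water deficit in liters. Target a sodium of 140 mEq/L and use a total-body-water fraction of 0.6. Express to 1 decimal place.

8.6 L

TBW = 0.6 · 96 = 57.6 L
Free water deficit = TBW · (Na/140 − 1)
= 57.6 · (161/140 − 1)
= 57.6 · 0.15
= 8.64 L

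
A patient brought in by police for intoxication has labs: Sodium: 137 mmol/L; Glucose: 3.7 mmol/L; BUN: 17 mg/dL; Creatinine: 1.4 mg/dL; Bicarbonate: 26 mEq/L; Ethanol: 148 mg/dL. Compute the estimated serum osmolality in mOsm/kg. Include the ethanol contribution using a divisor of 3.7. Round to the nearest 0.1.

Calculated osmolality = 2·Na + glucose + BUN/2.8 + ethanol/3.7
= 2·137 + 3.7 + 17/2.8 + 148/3.7
= 274 + 3.70 + 6.07 + 40
= 323.77 mOsm/kg

323.8 mOsm/kg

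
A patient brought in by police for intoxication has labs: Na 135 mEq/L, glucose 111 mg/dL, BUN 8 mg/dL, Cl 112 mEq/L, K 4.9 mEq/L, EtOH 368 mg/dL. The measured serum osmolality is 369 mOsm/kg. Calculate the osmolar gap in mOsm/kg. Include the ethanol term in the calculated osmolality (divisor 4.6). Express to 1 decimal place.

10.0 mOsm/kg

Calculated osmolality = 2·Na + glucose/18 + BUN/2.8 + ethanol/4.6
= 2·135 + 111/18 + 8/2.8 + 368/4.6
= 270 + 6.17 + 2.86 + 80
= 359.03 mOsm/kg ≈ 359.0 mOsm/kg
Osmolar gap = measured − calculated = 369 − 359.0 = 10.0 mOsm/kg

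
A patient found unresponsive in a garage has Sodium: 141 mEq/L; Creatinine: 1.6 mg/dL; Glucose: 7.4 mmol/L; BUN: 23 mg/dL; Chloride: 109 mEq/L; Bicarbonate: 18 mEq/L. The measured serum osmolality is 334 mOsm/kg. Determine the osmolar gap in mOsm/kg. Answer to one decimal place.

36.4 mOsm/kg

Calculated osmolality = 2·Na + glucose + BUN/2.8
= 2·141 + 7.4 + 23/2.8
= 282 + 7.40 + 8.21
= 297.61 mOsm/kg ≈ 297.6 mOsm/kg
Osmolar gap = measured − calculated = 334 − 297.6 = 36.4 mOsm/kg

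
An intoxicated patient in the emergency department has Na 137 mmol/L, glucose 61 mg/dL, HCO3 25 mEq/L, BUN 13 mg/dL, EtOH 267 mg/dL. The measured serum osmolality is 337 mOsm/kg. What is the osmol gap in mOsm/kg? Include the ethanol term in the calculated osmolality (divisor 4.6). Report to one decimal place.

-3.1 mOsm/kg

Calculated osmolality = 2·Na + glucose/18 + BUN/2.8 + ethanol/4.6
= 2·137 + 61/18 + 13/2.8 + 267/4.6
= 274 + 3.39 + 4.64 + 58.04
= 340.07 mOsm/kg ≈ 340.1 mOsm/kg
Osmolar gap = measured − calculated = 337 − 340.1 = -3.1 mOsm/kg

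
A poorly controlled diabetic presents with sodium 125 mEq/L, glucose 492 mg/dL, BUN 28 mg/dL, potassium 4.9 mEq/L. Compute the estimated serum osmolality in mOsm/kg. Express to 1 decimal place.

287.3 mOsm/kg

Calculated osmolality = 2·Na + glucose/18 + BUN/2.8
= 2·125 + 492/18 + 28/2.8
= 250 + 27.33 + 10
= 287.33 mOsm/kg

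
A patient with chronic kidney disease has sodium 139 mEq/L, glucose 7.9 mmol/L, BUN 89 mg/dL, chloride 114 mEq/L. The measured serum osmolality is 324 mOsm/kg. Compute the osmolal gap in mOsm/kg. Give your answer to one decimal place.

6.3 mOsm/kg

Calculated osmolality = 2·Na + glucose + BUN/2.8
= 2·139 + 7.9 + 89/2.8
= 278 + 7.90 + 31.79
= 317.69 mOsm/kg ≈ 317.7 mOsm/kg
Osmolar gap = measured − calculated = 324 − 317.7 = 6.3 mOsm/kg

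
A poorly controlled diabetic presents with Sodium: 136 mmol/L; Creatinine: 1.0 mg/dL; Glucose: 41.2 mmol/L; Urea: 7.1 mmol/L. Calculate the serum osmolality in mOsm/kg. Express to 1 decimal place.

320.3 mOsm/kg

Calculated osmolality = 2·Na + glucose + urea
= 2·136 + 41.2 + 7.1
= 272 + 41.20 + 7.10
= 320.3 mOsm/kg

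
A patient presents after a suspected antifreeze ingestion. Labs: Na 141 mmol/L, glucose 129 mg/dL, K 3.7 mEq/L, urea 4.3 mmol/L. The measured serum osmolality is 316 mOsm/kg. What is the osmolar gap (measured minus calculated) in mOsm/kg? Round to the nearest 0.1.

Calculated osmolality = 2·Na + glucose/18 + urea
= 2·141 + 129/18 + 4.3
= 282 + 7.17 + 4.30
= 293.47 mOsm/kg ≈ 293.5 mOsm/kg
Osmolar gap = measured − calculated = 316 − 293.5 = 22.5 mOsm/kg

22.5 mOsm/kg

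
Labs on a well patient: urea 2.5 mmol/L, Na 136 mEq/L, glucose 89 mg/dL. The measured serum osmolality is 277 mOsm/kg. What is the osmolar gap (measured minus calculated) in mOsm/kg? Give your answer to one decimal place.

Calculated osmolality = 2·Na + glucose/18 + urea
= 2·136 + 89/18 + 2.5
= 272 + 4.94 + 2.50
= 279.44 mOsm/kg ≈ 279.4 mOsm/kg
Osmolar gap = measured − calculated = 277 − 279.4 = -2.4 mOsm/kg

-2.4 mOsm/kg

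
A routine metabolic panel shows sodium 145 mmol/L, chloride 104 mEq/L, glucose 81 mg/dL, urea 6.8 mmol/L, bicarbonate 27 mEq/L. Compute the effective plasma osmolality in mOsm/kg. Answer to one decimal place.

294.5 mOsm/kg

Effective osmolality excludes urea (freely permeant across cell membranes):
2·Na + glucose/18
= 2·145 + 81/18
= 290 + 4.5
= 294.5 mOsm/kg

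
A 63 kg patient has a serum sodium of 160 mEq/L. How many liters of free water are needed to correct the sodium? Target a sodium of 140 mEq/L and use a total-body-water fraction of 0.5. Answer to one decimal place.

4.5 L

TBW = 0.5 · 63 = 31.5 L
Free water deficit = TBW · (Na/140 − 1)
= 31.5 · (160/140 − 1)
= 31.5 · 0.1429
= 4.5 L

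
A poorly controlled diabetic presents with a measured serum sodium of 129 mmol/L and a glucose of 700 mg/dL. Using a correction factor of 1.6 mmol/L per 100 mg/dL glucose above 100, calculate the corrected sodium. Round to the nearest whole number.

139 mmol/L

Corrected Na = measured Na + 1.6 · (glucose − 100)/100
= 129 + 1.6 · (700 − 100)/100
= 129 + 9.6
= 138.6 mmol/L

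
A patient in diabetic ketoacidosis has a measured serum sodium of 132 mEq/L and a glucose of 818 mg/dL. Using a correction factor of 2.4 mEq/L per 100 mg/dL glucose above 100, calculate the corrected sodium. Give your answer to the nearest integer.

149 mEq/L

Corrected Na = measured Na + 2.4 · (glucose − 100)/100
= 132 + 2.4 · (818 − 100)/100
= 132 + 17.2
= 149.2 mEq/L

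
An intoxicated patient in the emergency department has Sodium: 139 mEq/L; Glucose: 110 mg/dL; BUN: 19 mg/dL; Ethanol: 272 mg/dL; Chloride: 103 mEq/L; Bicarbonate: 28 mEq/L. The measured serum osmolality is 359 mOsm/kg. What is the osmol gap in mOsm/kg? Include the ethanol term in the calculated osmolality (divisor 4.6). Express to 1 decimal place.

Calculated osmolality = 2·Na + glucose/18 + BUN/2.8 + ethanol/4.6
= 2·139 + 110/18 + 19/2.8 + 272/4.6
= 278 + 6.11 + 6.79 + 59.13
= 350.03 mOsm/kg ≈ 350.0 mOsm/kg
Osmolar gap = measured − calculated = 359 − 350.0 = 9.0 mOsm/kg

9.0 mOsm/kg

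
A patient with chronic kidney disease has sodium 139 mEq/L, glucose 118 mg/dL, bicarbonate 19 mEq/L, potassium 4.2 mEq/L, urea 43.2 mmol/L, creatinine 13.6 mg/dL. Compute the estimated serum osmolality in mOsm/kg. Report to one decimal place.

327.8 mOsm/kg

Calculated osmolality = 2·Na + glucose/18 + urea
= 2·139 + 118/18 + 43.2
= 278 + 6.56 + 43.20
= 327.76 mOsm/kg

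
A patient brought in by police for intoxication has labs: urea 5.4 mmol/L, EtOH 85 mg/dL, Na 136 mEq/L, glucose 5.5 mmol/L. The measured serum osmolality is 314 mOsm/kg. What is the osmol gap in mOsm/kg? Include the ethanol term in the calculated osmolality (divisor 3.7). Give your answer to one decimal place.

Calculated osmolality = 2·Na + glucose + urea + ethanol/3.7
= 2·136 + 5.5 + 5.4 + 85/3.7
= 272 + 5.50 + 5.40 + 22.97
= 305.87 mOsm/kg ≈ 305.9 mOsm/kg
Osmolar gap = measured − calculated = 314 − 305.9 = 8.1 mOsm/kg

8.1 mOsm/kg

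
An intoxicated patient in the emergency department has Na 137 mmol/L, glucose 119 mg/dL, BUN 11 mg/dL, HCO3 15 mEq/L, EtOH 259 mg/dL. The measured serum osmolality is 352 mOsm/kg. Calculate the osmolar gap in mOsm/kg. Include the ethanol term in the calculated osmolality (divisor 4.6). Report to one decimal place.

Calculated osmolality = 2·Na + glucose/18 + BUN/2.8 + ethanol/4.6
= 2·137 + 119/18 + 11/2.8 + 259/4.6
= 274 + 6.61 + 3.93 + 56.30
= 340.84 mOsm/kg ≈ 340.8 mOsm/kg
Osmolar gap = measured − calculated = 352 − 340.8 = 11.2 mOsm/kg

11.2 mOsm/kg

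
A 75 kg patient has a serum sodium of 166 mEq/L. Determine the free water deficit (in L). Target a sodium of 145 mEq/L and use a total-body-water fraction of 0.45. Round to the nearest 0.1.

4.9 L

TBW = 0.45 · 75 = 33.75 L
Free water deficit = TBW · (Na/145 − 1)
= 33.75 · (166/145 − 1)
= 33.75 · 0.1448
= 4.89 L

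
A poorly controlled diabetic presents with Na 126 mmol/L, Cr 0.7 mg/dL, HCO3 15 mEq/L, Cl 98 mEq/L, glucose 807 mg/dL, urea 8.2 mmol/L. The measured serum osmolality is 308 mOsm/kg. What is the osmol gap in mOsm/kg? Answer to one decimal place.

Calculated osmolality = 2·Na + glucose/18 + urea
= 2·126 + 807/18 + 8.2
= 252 + 44.83 + 8.20
= 305.03 mOsm/kg ≈ 305.0 mOsm/kg
Osmolar gap = measured − calculated = 308 − 305.0 = 3.0 mOsm/kg

3.0 mOsm/kg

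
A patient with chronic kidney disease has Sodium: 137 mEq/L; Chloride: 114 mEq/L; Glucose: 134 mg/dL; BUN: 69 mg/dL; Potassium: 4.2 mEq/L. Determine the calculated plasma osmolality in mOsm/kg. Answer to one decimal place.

Calculated osmolality = 2·Na + glucose/18 + BUN/2.8
= 2·137 + 134/18 + 69/2.8
= 274 + 7.44 + 24.64
= 306.08 mOsm/kg

306.1 mOsm/kg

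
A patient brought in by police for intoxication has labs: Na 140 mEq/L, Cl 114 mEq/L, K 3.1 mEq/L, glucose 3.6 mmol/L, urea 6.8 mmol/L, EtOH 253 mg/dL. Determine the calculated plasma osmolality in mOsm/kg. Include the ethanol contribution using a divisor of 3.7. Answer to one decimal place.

Calculated osmolality = 2·Na + glucose + urea + ethanol/3.7
= 2·140 + 3.6 + 6.8 + 253/3.7
= 280 + 3.60 + 6.80 + 68.38
= 358.78 mOsm/kg

358.8 mOsm/kg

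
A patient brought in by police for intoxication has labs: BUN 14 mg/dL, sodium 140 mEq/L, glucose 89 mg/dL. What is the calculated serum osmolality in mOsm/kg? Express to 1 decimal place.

Calculated osmolality = 2·Na + glucose/18 + BUN/2.8
= 2·140 + 89/18 + 14/2.8
= 280 + 4.94 + 5
= 289.94 mOsm/kg

289.9 mOsm/kg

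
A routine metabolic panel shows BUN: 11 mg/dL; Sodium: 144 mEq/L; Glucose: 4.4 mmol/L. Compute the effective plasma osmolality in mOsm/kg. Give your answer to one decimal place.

292.4 mOsm/kg

Effective osmolality excludes urea (freely permeant across cell membranes):
2·Na + glucose
= 2·144 + 4.4
= 288 + 4.4
= 292.4 mOsm/kg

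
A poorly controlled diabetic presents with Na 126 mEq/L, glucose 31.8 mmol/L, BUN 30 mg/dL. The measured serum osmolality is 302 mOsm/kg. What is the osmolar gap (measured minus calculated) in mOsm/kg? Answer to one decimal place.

7.5 mOsm/kg

Calculated osmolality = 2·Na + glucose + BUN/2.8
= 2·126 + 31.8 + 30/2.8
= 252 + 31.80 + 10.71
= 294.51 mOsm/kg ≈ 294.5 mOsm/kg
Osmolar gap = measured − calculated = 302 − 294.5 = 7.5 mOsm/kg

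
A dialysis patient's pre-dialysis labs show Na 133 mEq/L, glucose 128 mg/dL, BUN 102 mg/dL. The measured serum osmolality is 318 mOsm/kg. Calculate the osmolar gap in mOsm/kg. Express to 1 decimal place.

Calculated osmolality = 2·Na + glucose/18 + BUN/2.8
= 2·133 + 128/18 + 102/2.8
= 266 + 7.11 + 36.43
= 309.54 mOsm/kg ≈ 309.5 mOsm/kg
Osmolar gap = measured − calculated = 318 − 309.5 = 8.5 mOsm/kg

8.5 mOsm/kg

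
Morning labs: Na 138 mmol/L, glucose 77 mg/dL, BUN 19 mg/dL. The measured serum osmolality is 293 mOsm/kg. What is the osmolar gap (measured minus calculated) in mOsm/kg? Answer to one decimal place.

5.9 mOsm/kg

Calculated osmolality = 2·Na + glucose/18 + BUN/2.8
= 2·138 + 77/18 + 19/2.8
= 276 + 4.28 + 6.79
= 287.07 mOsm/kg ≈ 287.1 mOsm/kg
Osmolar gap = measured − calculated = 293 − 287.1 = 5.9 mOsm/kg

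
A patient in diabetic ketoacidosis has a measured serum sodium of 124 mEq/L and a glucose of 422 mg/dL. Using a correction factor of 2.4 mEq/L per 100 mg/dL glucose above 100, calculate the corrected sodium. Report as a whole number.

132 mEq/L

Corrected Na = measured Na + 2.4 · (glucose − 100)/100
= 124 + 2.4 · (422 − 100)/100
= 124 + 7.7
= 131.7 mEq/L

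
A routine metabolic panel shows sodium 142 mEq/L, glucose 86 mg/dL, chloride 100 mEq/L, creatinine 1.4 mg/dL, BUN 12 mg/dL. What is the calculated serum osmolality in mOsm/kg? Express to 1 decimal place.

Calculated osmolality = 2·Na + glucose/18 + BUN/2.8
= 2·142 + 86/18 + 12/2.8
= 284 + 4.78 + 4.29
= 293.07 mOsm/kg

293.1 mOsm/kg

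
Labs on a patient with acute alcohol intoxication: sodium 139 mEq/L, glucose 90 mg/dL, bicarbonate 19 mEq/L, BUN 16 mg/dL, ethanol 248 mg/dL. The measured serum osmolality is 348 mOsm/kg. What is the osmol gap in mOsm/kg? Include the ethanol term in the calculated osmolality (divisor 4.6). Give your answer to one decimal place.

5.4 mOsm/kg

Calculated osmolality = 2·Na + glucose/18 + BUN/2.8 + ethanol/4.6
= 2·139 + 90/18 + 16/2.8 + 248/4.6
= 278 + 5 + 5.71 + 53.91
= 342.62 mOsm/kg ≈ 342.6 mOsm/kg
Osmolar gap = measured − calculated = 348 − 342.6 = 5.4 mOsm/kg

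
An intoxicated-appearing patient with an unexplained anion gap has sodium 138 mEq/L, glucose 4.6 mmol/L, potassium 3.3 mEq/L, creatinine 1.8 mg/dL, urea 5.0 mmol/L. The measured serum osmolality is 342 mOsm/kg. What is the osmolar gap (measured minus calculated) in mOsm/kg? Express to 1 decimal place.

Calculated osmolality = 2·Na + glucose + urea
= 2·138 + 4.6 + 5
= 276 + 4.60 + 5
= 285.6 mOsm/kg ≈ 285.6 mOsm/kg
Osmolar gap = measured − calculated = 342 − 285.6 = 56.4 mOsm/kg

56.4 mOsm/kg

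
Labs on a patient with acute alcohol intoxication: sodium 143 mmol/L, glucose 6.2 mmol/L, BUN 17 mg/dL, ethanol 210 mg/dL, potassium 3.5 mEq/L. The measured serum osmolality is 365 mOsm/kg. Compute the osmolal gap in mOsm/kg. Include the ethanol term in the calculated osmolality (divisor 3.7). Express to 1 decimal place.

Calculated osmolality = 2·Na + glucose + BUN/2.8 + ethanol/3.7
= 2·143 + 6.2 + 17/2.8 + 210/3.7
= 286 + 6.20 + 6.07 + 56.76
= 355.03 mOsm/kg ≈ 355.0 mOsm/kg
Osmolar gap = measured − calculated = 365 − 355.0 = 10.0 mOsm/kg

10.0 mOsm/kg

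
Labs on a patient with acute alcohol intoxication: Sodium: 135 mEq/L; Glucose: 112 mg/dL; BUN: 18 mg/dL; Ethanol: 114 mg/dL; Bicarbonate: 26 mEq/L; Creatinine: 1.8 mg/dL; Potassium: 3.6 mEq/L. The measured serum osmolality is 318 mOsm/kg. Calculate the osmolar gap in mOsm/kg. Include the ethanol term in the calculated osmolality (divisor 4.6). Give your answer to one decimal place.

Calculated osmolality = 2·Na + glucose/18 + BUN/2.8 + ethanol/4.6
= 2·135 + 112/18 + 18/2.8 + 114/4.6
= 270 + 6.22 + 6.43 + 24.78
= 307.43 mOsm/kg ≈ 307.4 mOsm/kg
Osmolar gap = measured − calculated = 318 − 307.4 = 10.6 mOsm/kg

10.6 mOsm/kg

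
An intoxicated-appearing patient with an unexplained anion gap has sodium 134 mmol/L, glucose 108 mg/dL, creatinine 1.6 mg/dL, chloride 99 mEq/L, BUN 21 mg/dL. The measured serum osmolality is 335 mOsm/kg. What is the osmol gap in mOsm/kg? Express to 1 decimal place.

Calculated osmolality = 2·Na + glucose/18 + BUN/2.8
= 2·134 + 108/18 + 21/2.8
= 268 + 6 + 7.50
= 281.5 mOsm/kg ≈ 281.5 mOsm/kg
Osmolar gap = measured − calculated = 335 − 281.5 = 53.5 mOsm/kg

53.5 mOsm/kg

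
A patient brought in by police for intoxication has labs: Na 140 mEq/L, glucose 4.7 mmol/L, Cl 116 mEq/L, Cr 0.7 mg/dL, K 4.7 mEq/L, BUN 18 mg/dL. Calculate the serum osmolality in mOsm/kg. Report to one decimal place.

291.1 mOsm/kg

Calculated osmolality = 2·Na + glucose + BUN/2.8
= 2·140 + 4.7 + 18/2.8
= 280 + 4.70 + 6.43
= 291.13 mOsm/kg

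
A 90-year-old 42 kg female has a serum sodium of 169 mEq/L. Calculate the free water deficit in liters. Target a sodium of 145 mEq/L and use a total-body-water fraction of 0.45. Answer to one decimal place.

TBW = 0.45 · 42 = 18.9 L
Free water deficit = TBW · (Na/145 − 1)
= 18.9 · (169/145 − 1)
= 18.9 · 0.1655
= 3.13 L

3.1 L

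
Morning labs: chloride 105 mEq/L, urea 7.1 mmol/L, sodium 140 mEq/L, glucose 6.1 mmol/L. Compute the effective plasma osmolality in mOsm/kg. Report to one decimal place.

Effective osmolality excludes urea (freely permeant across cell membranes):
2·Na + glucose
= 2·140 + 6.1
= 280 + 6.1
= 286.1 mOsm/kg

286.1 mOsm/kg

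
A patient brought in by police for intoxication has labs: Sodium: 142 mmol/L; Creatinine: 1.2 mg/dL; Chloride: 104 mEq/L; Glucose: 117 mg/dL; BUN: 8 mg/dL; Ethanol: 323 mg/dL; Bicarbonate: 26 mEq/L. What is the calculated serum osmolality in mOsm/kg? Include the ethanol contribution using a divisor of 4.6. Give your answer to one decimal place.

363.6 mOsm/kg

Calculated osmolality = 2·Na + glucose/18 + BUN/2.8 + ethanol/4.6
= 2·142 + 117/18 + 8/2.8 + 323/4.6
= 284 + 6.50 + 2.86 + 70.22
= 363.58 mOsm/kg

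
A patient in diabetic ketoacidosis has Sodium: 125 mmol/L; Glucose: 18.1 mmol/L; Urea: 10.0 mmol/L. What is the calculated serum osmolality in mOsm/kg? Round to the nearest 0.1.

Calculated osmolality = 2·Na + glucose + urea
= 2·125 + 18.1 + 10
= 250 + 18.10 + 10
= 278.1 mOsm/kg

278.1 mOsm/kg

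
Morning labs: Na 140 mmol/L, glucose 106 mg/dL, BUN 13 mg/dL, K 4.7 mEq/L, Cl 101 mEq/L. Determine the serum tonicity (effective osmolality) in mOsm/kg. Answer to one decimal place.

Effective osmolality excludes urea (freely permeant across cell membranes):
2·Na + glucose/18
= 2·140 + 106/18
= 280 + 5.89
= 285.89 mOsm/kg

285.9 mOsm/kg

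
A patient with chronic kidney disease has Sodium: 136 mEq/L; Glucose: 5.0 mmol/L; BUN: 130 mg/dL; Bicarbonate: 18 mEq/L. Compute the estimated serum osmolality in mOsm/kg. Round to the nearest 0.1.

323.4 mOsm/kg

Calculated osmolality = 2·Na + glucose + BUN/2.8
= 2·136 + 5 + 130/2.8
= 272 + 5 + 46.43
= 323.43 mOsm/kg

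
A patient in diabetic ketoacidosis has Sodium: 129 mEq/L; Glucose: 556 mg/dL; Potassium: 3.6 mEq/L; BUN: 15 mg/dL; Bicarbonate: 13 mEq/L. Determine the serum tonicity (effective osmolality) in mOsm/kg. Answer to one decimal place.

Effective osmolality excludes urea (freely permeant across cell membranes):
2·Na + glucose/18
= 2·129 + 556/18
= 258 + 30.89
= 288.89 mOsm/kg

288.9 mOsm/kg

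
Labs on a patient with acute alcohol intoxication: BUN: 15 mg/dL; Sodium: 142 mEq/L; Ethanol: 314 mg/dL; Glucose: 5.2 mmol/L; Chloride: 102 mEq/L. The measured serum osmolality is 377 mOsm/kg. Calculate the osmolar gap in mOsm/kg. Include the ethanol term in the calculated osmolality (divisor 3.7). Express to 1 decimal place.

-2.4 mOsm/kg

Calculated osmolality = 2·Na + glucose + BUN/2.8 + ethanol/3.7
= 2·142 + 5.2 + 15/2.8 + 314/3.7
= 284 + 5.20 + 5.36 + 84.86
= 379.42 mOsm/kg ≈ 379.4 mOsm/kg
Osmolar gap = measured − calculated = 377 − 379.4 = -2.4 mOsm/kg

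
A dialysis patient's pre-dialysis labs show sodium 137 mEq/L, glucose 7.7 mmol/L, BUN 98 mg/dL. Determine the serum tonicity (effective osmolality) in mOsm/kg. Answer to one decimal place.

281.7 mOsm/kg

Effective osmolality excludes urea (freely permeant across cell membranes):
2·Na + glucose
= 2·137 + 7.7
= 274 + 7.7
= 281.7 mOsm/kg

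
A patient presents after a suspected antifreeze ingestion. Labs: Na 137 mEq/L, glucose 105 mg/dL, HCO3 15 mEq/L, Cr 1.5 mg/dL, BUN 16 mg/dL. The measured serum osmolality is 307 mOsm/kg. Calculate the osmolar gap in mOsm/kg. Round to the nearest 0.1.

21.5 mOsm/kg

Calculated osmolality = 2·Na + glucose/18 + BUN/2.8
= 2·137 + 105/18 + 16/2.8
= 274 + 5.83 + 5.71
= 285.54 mOsm/kg ≈ 285.5 mOsm/kg
Osmolar gap = measured − calculated = 307 − 285.5 = 21.5 mOsm/kg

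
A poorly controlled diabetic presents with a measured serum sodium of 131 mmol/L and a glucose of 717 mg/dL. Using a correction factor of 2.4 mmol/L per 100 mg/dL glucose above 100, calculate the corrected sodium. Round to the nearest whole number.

146 mmol/L

Corrected Na = measured Na + 2.4 · (glucose − 100)/100
= 131 + 2.4 · (717 − 100)/100
= 131 + 14.8
= 145.8 mmol/L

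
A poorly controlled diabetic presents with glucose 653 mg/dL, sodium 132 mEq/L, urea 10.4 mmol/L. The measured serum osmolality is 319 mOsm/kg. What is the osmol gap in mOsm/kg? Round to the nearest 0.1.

Calculated osmolality = 2·Na + glucose/18 + urea
= 2·132 + 653/18 + 10.4
= 264 + 36.28 + 10.40
= 310.68 mOsm/kg ≈ 310.7 mOsm/kg
Osmolar gap = measured − calculated = 319 − 310.7 = 8.3 mOsm/kg

8.3 mOsm/kg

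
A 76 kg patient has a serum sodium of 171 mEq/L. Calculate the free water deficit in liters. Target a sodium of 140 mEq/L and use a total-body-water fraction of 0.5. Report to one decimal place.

TBW = 0.5 · 76 = 38 L
Free water deficit = TBW · (Na/140 − 1)
= 38 · (171/140 − 1)
= 38 · 0.2214
= 8.41 L

8.4 L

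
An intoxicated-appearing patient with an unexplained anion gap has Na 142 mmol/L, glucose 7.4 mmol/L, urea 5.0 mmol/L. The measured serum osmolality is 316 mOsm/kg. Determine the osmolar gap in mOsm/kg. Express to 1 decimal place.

Calculated osmolality = 2·Na + glucose + urea
= 2·142 + 7.4 + 5
= 284 + 7.40 + 5
= 296.4 mOsm/kg ≈ 296.4 mOsm/kg
Osmolar gap = measured − calculated = 316 − 296.4 = 19.6 mOsm/kg

19.6 mOsm/kg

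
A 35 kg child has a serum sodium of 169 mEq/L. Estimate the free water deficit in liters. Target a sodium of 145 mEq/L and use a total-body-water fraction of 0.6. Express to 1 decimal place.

TBW = 0.6 · 35 = 21 L
Free water deficit = TBW · (Na/145 − 1)
= 21 · (169/145 − 1)
= 21 · 0.1655
= 3.48 L

3.5 L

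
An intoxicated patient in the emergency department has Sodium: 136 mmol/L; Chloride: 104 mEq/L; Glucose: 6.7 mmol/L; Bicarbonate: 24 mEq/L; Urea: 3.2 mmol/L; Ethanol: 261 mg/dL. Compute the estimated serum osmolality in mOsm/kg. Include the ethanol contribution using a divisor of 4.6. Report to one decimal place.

Calculated osmolality = 2·Na + glucose + urea + ethanol/4.6
= 2·136 + 6.7 + 3.2 + 261/4.6
= 272 + 6.70 + 3.20 + 56.74
= 338.64 mOsm/kg

338.6 mOsm/kg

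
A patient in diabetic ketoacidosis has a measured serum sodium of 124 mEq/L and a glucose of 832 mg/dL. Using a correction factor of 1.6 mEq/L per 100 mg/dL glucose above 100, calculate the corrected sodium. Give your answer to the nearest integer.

136 mEq/L

Corrected Na = measured Na + 1.6 · (glucose − 100)/100
= 124 + 1.6 · (832 − 100)/100
= 124 + 11.7
= 135.7 mEq/L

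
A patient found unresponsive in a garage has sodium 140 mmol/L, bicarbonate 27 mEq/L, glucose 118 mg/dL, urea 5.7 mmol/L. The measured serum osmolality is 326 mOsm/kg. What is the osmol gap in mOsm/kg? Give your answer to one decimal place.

33.7 mOsm/kg

Calculated osmolality = 2·Na + glucose/18 + urea
= 2·140 + 118/18 + 5.7
= 280 + 6.56 + 5.70
= 292.26 mOsm/kg ≈ 292.3 mOsm/kg
Osmolar gap = measured − calculated = 326 − 292.3 = 33.7 mOsm/kg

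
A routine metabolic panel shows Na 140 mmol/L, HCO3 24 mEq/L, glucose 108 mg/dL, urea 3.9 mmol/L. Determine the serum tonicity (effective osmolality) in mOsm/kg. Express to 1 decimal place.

286.0 mOsm/kg

Effective osmolality excludes urea (freely permeant across cell membranes):
2·Na + glucose/18
= 2·140 + 108/18
= 280 + 6
= 286 mOsm/kg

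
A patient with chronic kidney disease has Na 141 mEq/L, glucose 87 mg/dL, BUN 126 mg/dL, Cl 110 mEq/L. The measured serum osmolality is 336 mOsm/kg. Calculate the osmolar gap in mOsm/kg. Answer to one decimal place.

Calculated osmolality = 2·Na + glucose/18 + BUN/2.8
= 2·141 + 87/18 + 126/2.8
= 282 + 4.83 + 45
= 331.83 mOsm/kg ≈ 331.8 mOsm/kg
Osmolar gap = measured − calculated = 336 − 331.8 = 4.2 mOsm/kg

4.2 mOsm/kg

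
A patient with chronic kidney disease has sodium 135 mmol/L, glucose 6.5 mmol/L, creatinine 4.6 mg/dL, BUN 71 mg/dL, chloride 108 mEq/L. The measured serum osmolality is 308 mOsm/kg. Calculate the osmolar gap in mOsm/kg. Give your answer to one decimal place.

6.1 mOsm/kg

Calculated osmolality = 2·Na + glucose + BUN/2.8
= 2·135 + 6.5 + 71/2.8
= 270 + 6.50 + 25.36
= 301.86 mOsm/kg ≈ 301.9 mOsm/kg
Osmolar gap = measured − calculated = 308 − 301.9 = 6.1 mOsm/kg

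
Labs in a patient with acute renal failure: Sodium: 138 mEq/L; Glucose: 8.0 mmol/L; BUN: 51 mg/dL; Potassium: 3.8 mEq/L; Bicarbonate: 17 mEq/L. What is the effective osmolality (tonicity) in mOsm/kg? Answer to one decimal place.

Effective osmolality excludes urea (freely permeant across cell membranes):
2·Na + glucose
= 2·138 + 8
= 276 + 8
= 284 mOsm/kg

284.0 mOsm/kg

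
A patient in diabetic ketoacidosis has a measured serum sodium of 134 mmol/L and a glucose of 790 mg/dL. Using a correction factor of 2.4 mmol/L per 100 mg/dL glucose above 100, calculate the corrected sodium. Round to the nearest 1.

151 mmol/L

Corrected Na = measured Na + 2.4 · (glucose − 100)/100
= 134 + 2.4 · (790 − 100)/100
= 134 + 16.6
= 150.6 mmol/L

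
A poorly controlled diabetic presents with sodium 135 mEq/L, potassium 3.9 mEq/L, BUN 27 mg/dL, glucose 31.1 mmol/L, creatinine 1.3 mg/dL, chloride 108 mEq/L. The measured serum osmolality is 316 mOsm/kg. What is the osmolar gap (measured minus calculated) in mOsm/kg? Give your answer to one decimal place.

5.3 mOsm/kg

Calculated osmolality = 2·Na + glucose + BUN/2.8
= 2·135 + 31.1 + 27/2.8
= 270 + 31.10 + 9.64
= 310.74 mOsm/kg ≈ 310.7 mOsm/kg
Osmolar gap = measured − calculated = 316 − 310.7 = 5.3 mOsm/kg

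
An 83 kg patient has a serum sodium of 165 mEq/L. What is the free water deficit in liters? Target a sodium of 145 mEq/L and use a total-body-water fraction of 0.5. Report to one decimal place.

TBW = 0.5 · 83 = 41.5 L
Free water deficit = TBW · (Na/145 − 1)
= 41.5 · (165/145 − 1)
= 41.5 · 0.1379
= 5.72 L

5.7 L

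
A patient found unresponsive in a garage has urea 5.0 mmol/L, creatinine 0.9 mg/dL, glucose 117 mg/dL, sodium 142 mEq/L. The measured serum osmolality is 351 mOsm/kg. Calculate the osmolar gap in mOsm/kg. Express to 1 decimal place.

55.5 mOsm/kg

Calculated osmolality = 2·Na + glucose/18 + urea
= 2·142 + 117/18 + 5
= 284 + 6.50 + 5
= 295.5 mOsm/kg ≈ 295.5 mOsm/kg
Osmolar gap = measured − calculated = 351 − 295.5 = 55.5 mOsm/kg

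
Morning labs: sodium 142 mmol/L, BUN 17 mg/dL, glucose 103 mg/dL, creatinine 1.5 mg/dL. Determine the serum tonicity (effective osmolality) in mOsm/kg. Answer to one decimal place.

Effective osmolality excludes urea (freely permeant across cell membranes):
2·Na + glucose/18
= 2·142 + 103/18
= 284 + 5.72
= 289.72 mOsm/kg

289.7 mOsm/kg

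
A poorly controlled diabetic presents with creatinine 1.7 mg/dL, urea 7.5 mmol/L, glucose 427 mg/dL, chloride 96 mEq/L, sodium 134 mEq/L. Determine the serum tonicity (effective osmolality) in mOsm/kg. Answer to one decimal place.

Effective osmolality excludes urea (freely permeant across cell membranes):
2·Na + glucose/18
= 2·134 + 427/18
= 268 + 23.72
= 291.72 mOsm/kg

291.7 mOsm/kg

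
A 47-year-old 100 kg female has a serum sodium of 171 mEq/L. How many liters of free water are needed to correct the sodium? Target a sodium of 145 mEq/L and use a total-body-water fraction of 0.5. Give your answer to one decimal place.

TBW = 0.5 · 100 = 50 L
Free water deficit = TBW · (Na/145 − 1)
= 50 · (171/145 − 1)
= 50 · 0.1793
= 8.96 L

9.0 L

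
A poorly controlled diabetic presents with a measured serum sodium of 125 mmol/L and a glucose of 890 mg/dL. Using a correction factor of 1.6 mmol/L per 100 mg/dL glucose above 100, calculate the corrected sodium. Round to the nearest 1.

Corrected Na = measured Na + 1.6 · (glucose − 100)/100
= 125 + 1.6 · (890 − 100)/100
= 125 + 12.6
= 137.6 mmol/L

138 mmol/L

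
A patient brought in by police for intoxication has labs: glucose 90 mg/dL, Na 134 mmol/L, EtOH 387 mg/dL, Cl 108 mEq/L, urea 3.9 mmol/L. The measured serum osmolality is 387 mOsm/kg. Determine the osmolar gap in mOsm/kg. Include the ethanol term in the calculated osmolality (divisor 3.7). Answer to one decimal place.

5.5 mOsm/kg

Calculated osmolality = 2·Na + glucose/18 + urea + ethanol/3.7
= 2·134 + 90/18 + 3.9 + 387/3.7
= 268 + 5 + 3.90 + 104.59
= 381.49 mOsm/kg ≈ 381.5 mOsm/kg
Osmolar gap = measured − calculated = 387 − 381.5 = 5.5 mOsm/kg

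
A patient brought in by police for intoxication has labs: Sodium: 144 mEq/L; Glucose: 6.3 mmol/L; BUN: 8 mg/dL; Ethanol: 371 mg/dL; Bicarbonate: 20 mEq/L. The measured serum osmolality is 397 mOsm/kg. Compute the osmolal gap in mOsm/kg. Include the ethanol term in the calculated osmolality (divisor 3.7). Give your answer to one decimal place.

-0.4 mOsm/kg

Calculated osmolality = 2·Na + glucose + BUN/2.8 + ethanol/3.7
= 2·144 + 6.3 + 8/2.8 + 371/3.7
= 288 + 6.30 + 2.86 + 100.27
= 397.43 mOsm/kg ≈ 397.4 mOsm/kg
Osmolar gap = measured − calculated = 397 − 397.4 = -0.4 mOsm/kg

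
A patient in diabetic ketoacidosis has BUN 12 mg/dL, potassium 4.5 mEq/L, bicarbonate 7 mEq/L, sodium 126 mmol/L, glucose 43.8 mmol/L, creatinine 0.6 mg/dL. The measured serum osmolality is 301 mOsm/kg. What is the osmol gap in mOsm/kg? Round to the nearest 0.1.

Calculated osmolality = 2·Na + glucose + BUN/2.8
= 2·126 + 43.8 + 12/2.8
= 252 + 43.80 + 4.29
= 300.09 mOsm/kg ≈ 300.1 mOsm/kg
Osmolar gap = measured − calculated = 301 − 300.1 = 0.9 mOsm/kg

0.9 mOsm/kg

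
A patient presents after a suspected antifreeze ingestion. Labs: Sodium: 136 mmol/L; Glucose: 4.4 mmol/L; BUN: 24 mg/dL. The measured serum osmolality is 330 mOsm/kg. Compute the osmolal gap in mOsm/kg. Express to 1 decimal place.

Calculated osmolality = 2·Na + glucose + BUN/2.8
= 2·136 + 4.4 + 24/2.8
= 272 + 4.40 + 8.57
= 284.97 mOsm/kg ≈ 285.0 mOsm/kg
Osmolar gap = measured − calculated = 330 − 285.0 = 45.0 mOsm/kg

45.0 mOsm/kg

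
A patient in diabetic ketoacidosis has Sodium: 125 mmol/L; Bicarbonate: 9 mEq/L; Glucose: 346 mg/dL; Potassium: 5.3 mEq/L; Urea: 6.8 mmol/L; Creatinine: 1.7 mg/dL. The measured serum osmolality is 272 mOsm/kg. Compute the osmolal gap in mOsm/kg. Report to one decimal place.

Calculated osmolality = 2·Na + glucose/18 + urea
= 2·125 + 346/18 + 6.8
= 250 + 19.22 + 6.80
= 276.02 mOsm/kg ≈ 276.0 mOsm/kg
Osmolar gap = measured − calculated = 272 − 276.0 = -4.0 mOsm/kg

-4.0 mOsm/kg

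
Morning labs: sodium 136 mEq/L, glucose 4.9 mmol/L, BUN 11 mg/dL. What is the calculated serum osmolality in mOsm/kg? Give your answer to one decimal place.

Calculated osmolality = 2·Na + glucose + BUN/2.8
= 2·136 + 4.9 + 11/2.8
= 272 + 4.90 + 3.93
= 280.83 mOsm/kg

280.8 mOsm/kg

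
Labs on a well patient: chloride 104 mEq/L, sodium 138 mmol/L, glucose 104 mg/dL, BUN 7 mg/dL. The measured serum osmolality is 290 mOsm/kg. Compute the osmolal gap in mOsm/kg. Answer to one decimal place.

5.7 mOsm/kg

Calculated osmolality = 2·Na + glucose/18 + BUN/2.8
= 2·138 + 104/18 + 7/2.8
= 276 + 5.78 + 2.50
= 284.28 mOsm/kg ≈ 284.3 mOsm/kg
Osmolar gap = measured − calculated = 290 − 284.3 = 5.7 mOsm/kg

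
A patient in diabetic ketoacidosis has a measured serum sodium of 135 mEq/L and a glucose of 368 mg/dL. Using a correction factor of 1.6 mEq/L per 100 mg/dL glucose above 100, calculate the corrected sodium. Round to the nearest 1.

Corrected Na = measured Na + 1.6 · (glucose − 100)/100
= 135 + 1.6 · (368 − 100)/100
= 135 + 4.3
= 139.3 mEq/L

139 mEq/L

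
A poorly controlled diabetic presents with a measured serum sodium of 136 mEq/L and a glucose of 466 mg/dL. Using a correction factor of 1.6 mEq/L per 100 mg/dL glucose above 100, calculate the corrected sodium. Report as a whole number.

142 mEq/L

Corrected Na = measured Na + 1.6 · (glucose − 100)/100
= 136 + 1.6 · (466 − 100)/100
= 136 + 5.9
= 141.9 mEq/L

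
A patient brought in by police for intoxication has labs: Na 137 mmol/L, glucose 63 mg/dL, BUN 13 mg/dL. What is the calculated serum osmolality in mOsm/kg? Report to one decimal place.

282.1 mOsm/kg

Calculated osmolality = 2·Na + glucose/18 + BUN/2.8
= 2·137 + 63/18 + 13/2.8
= 274 + 3.50 + 4.64
= 282.14 mOsm/kg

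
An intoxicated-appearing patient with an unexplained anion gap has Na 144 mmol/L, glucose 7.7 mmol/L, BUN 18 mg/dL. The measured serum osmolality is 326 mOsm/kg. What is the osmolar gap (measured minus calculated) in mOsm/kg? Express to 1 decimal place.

Calculated osmolality = 2·Na + glucose + BUN/2.8
= 2·144 + 7.7 + 18/2.8
= 288 + 7.70 + 6.43
= 302.13 mOsm/kg ≈ 302.1 mOsm/kg
Osmolar gap = measured − calculated = 326 − 302.1 = 23.9 mOsm/kg

23.9 mOsm/kg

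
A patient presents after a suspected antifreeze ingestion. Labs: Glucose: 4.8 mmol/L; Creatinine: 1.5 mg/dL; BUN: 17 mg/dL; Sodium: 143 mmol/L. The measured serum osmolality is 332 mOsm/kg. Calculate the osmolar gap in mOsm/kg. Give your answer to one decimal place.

Calculated osmolality = 2·Na + glucose + BUN/2.8
= 2·143 + 4.8 + 17/2.8
= 286 + 4.80 + 6.07
= 296.87 mOsm/kg ≈ 296.9 mOsm/kg
Osmolar gap = measured − calculated = 332 − 296.9 = 35.1 mOsm/kg

35.1 mOsm/kg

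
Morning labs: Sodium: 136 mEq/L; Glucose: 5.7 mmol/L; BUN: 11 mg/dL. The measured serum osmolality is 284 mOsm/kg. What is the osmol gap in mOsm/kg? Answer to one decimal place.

2.4 mOsm/kg

Calculated osmolality = 2·Na + glucose + BUN/2.8
= 2·136 + 5.7 + 11/2.8
= 272 + 5.70 + 3.93
= 281.63 mOsm/kg ≈ 281.6 mOsm/kg
Osmolar gap = measured − calculated = 284 − 281.6 = 2.4 mOsm/kg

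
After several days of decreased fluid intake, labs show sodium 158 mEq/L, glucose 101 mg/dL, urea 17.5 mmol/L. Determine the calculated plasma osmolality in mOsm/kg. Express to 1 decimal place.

339.1 mOsm/kg

Calculated osmolality = 2·Na + glucose/18 + urea
= 2·158 + 101/18 + 17.5
= 316 + 5.61 + 17.50
= 339.11 mOsm/kg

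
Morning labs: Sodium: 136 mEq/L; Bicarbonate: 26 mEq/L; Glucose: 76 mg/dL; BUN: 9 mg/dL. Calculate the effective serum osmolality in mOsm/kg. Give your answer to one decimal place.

276.2 mOsm/kg

Effective osmolality excludes urea (freely permeant across cell membranes):
2·Na + glucose/18
= 2·136 + 76/18
= 272 + 4.22
= 276.22 mOsm/kg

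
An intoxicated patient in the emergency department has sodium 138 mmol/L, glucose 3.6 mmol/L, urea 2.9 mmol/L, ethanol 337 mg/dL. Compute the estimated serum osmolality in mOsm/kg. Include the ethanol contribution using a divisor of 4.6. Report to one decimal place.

Calculated osmolality = 2·Na + glucose + urea + ethanol/4.6
= 2·138 + 3.6 + 2.9 + 337/4.6
= 276 + 3.60 + 2.90 + 73.26
= 355.76 mOsm/kg

355.8 mOsm/kg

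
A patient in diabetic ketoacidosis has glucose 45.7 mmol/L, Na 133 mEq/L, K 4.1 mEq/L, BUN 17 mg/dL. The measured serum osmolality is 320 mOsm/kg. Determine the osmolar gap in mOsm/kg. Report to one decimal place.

Calculated osmolality = 2·Na + glucose + BUN/2.8
= 2·133 + 45.7 + 17/2.8
= 266 + 45.70 + 6.07
= 317.77 mOsm/kg ≈ 317.8 mOsm/kg
Osmolar gap = measured − calculated = 320 − 317.8 = 2.2 mOsm/kg

2.2 mOsm/kg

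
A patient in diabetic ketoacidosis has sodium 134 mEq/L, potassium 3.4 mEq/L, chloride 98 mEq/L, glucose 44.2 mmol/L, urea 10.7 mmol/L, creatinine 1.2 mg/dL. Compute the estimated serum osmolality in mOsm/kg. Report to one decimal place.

322.9 mOsm/kg

Calculated osmolality = 2·Na + glucose + urea
= 2·134 + 44.2 + 10.7
= 268 + 44.20 + 10.70
= 322.9 mOsm/kg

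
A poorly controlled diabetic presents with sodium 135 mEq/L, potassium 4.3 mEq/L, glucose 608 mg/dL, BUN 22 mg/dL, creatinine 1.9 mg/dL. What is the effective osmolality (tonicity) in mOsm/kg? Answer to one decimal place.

Effective osmolality excludes urea (freely permeant across cell membranes):
2·Na + glucose/18
= 2·135 + 608/18
= 270 + 33.78
= 303.78 mOsm/kg

303.8 mOsm/kg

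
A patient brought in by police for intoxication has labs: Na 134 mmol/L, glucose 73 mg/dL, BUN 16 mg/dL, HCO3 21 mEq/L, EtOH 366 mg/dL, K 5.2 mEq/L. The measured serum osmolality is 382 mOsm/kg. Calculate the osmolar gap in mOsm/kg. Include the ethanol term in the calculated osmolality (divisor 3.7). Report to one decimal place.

5.3 mOsm/kg

Calculated osmolality = 2·Na + glucose/18 + BUN/2.8 + ethanol/3.7
= 2·134 + 73/18 + 16/2.8 + 366/3.7
= 268 + 4.06 + 5.71 + 98.92
= 376.69 mOsm/kg ≈ 376.7 mOsm/kg
Osmolar gap = measured − calculated = 382 − 376.7 = 5.3 mOsm/kg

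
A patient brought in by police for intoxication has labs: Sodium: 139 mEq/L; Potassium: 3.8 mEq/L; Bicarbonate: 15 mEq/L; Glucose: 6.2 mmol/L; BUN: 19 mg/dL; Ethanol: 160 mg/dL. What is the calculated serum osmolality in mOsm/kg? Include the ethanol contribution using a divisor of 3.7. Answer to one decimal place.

334.2 mOsm/kg

Calculated osmolality = 2·Na + glucose + BUN/2.8 + ethanol/3.7
= 2·139 + 6.2 + 19/2.8 + 160/3.7
= 278 + 6.20 + 6.79 + 43.24
= 334.23 mOsm/kg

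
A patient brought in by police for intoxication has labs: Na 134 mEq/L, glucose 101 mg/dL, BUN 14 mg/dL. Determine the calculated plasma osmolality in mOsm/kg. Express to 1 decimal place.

278.6 mOsm/kg

Calculated osmolality = 2·Na + glucose/18 + BUN/2.8
= 2·134 + 101/18 + 14/2.8
= 268 + 5.61 + 5
= 278.61 mOsm/kg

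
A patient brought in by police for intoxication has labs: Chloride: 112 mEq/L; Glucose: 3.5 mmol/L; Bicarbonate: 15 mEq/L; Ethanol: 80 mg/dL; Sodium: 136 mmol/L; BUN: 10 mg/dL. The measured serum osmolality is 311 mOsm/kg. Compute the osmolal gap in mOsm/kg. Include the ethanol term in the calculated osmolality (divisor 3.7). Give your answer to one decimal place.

Calculated osmolality = 2·Na + glucose + BUN/2.8 + ethanol/3.7
= 2·136 + 3.5 + 10/2.8 + 80/3.7
= 272 + 3.50 + 3.57 + 21.62
= 300.69 mOsm/kg ≈ 300.7 mOsm/kg
Osmolar gap = measured − calculated = 311 − 300.7 = 10.3 mOsm/kg

10.3 mOsm/kg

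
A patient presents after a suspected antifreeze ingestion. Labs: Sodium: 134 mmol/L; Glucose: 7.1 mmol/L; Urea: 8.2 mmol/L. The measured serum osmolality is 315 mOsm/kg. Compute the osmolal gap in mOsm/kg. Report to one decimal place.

Calculated osmolality = 2·Na + glucose + urea
= 2·134 + 7.1 + 8.2
= 268 + 7.10 + 8.20
= 283.3 mOsm/kg ≈ 283.3 mOsm/kg
Osmolar gap = measured − calculated = 315 − 283.3 = 31.7 mOsm/kg

31.7 mOsm/kg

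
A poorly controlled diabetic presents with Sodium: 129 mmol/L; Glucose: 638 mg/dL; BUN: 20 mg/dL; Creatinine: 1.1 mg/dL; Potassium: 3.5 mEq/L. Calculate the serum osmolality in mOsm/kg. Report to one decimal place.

Calculated osmolality = 2·Na + glucose/18 + BUN/2.8
= 2·129 + 638/18 + 20/2.8
= 258 + 35.44 + 7.14
= 300.58 mOsm/kg

300.6 mOsm/kg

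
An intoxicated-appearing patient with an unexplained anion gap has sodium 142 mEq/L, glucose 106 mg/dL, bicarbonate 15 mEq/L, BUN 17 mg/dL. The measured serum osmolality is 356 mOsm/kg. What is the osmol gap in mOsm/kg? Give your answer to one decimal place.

60.0 mOsm/kg

Calculated osmolality = 2·Na + glucose/18 + BUN/2.8
= 2·142 + 106/18 + 17/2.8
= 284 + 5.89 + 6.07
= 295.96 mOsm/kg ≈ 296.0 mOsm/kg
Osmolar gap = measured − calculated = 356 − 296.0 = 60.0 mOsm/kg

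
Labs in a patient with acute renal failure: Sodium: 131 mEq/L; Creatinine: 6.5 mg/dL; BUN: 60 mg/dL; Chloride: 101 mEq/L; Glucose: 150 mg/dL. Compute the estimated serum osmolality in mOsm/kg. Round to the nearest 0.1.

Calculated osmolality = 2·Na + glucose/18 + BUN/2.8
= 2·131 + 150/18 + 60/2.8
= 262 + 8.33 + 21.43
= 291.76 mOsm/kg

291.8 mOsm/kg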